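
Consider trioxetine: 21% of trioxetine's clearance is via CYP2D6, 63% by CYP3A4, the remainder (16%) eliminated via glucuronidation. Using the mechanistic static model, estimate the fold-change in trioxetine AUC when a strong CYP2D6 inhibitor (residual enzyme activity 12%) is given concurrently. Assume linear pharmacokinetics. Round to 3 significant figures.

The CYP2D6 pathway (21% of clearance) is reduced to 0.12× activity: 0.21 × 0.12 = 0.0252.
CYP3A4 (63%) and the residual 16% are unaffected.
Relative clearance = 0.0252 + 0.63 + 0.16 = 0.8152.
AUC ratio = CL_old/CL_new = 1 / 0.8152 = 1.23.

1.23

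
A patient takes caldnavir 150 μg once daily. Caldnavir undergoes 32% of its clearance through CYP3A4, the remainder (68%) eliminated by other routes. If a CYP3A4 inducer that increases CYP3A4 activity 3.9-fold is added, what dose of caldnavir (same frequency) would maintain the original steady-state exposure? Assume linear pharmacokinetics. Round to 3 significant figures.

CYP3A4: 0.32 × 3.9 = 1.248
Other: 0.68 (unchanged)
CL_new/CL_old = 1.248 + 0.68 = 1.928.
Css,avg = (dose rate)/CL, so holding Css fixed requires dose ∝ CL: 150 × 1.928 = 289 μg.

289 μg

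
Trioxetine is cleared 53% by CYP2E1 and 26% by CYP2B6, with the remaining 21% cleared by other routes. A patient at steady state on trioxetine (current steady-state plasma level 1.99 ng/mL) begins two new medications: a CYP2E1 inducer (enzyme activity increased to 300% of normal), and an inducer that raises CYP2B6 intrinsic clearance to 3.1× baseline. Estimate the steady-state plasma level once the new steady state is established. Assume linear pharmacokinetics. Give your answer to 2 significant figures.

0.76 ng/mL

The CYP2E1 pathway (53% of clearance) rises to 3× activity: 0.53 × 3 = 1.59.
The CYP2B6 pathway (26% of clearance) increases to 3.1× activity: 0.26 × 3.1 = 0.806.
Non-CYP routes (21%) are unchanged.
New clearance relative to baseline: 1.59 + 0.806 + 0.21 = 2.606.
Dividing the baseline by the relative clearance: 1.99 / 2.606 = 0.76 ng/mL.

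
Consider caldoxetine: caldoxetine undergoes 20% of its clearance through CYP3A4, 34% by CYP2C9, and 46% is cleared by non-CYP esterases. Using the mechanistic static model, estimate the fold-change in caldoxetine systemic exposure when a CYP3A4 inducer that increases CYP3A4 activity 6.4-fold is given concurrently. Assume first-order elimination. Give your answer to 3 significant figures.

0.481

CYP3A4: 0.2 × 6.4 = 1.28
CYP2C9: 0.34 (unchanged)
Other: 0.46 (unchanged)
Relative clearance = 1.28 + 0.34 + 0.46 = 2.08.
Systemic exposure is inversely proportional to clearance, so the fold-change is 1 / 2.08 = 0.481.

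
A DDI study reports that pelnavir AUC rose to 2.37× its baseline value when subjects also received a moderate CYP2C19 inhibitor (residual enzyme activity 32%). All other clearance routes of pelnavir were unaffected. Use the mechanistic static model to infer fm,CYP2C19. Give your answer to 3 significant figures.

Let fm be the CYP2C19 fraction. New clearance relative to baseline = fm × 0.32 + (1 − fm).
AUC ratio = 1 / (new CL fraction), so new CL fraction = 1 / 2.37 = 0.4219.
fm × 0.32 + 1 − fm = 0.4219  ⇒  fm × (0.32 − 1) = −0.5781  ⇒  fm = 0.850.

0.850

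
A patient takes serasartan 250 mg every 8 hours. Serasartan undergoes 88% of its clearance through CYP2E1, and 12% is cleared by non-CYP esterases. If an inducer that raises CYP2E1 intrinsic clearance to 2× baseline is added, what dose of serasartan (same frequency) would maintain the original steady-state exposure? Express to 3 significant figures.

CYP2E1: 0.88 × 2 = 1.76
Other: 0.12 (unchanged)
CL_new/CL_old = 1.76 + 0.12 = 1.88.
Css,avg = (dose rate)/CL, so holding Css fixed requires dose ∝ CL: 250 × 1.88 = 470 mg.

470 mg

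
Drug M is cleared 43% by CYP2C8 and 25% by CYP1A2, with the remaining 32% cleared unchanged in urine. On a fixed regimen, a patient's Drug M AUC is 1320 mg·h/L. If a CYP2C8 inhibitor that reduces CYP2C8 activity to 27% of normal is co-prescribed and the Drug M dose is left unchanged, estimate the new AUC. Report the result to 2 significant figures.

CYP2C8: 0.43 × 0.27 = 0.1161
CYP1A2: 0.25 (unchanged)
Other: 0.32 (unchanged)
Relative clearance = 0.1161 + 0.25 + 0.32 = 0.6861.
AUC ∝ 1/CL, so new value = 1320 / 0.6861 = 1.9 × 10³ mg·h/L.

1.9 × 10³ mg·h/L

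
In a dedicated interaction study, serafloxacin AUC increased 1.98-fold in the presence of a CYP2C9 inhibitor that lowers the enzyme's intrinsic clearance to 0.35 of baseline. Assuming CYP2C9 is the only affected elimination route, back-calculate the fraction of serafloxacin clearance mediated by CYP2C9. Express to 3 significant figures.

0.761

CL'/CL = 1 / 1.98 = 0.5051
0.35·fm + (1 − fm) = 0.5051
fm = (0.5051 − 1) / (0.35 − 1) = 0.761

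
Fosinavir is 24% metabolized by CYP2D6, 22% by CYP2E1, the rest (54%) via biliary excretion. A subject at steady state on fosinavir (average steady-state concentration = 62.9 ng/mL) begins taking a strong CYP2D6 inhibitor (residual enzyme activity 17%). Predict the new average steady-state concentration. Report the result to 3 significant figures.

78.5 ng/mL

The CYP2D6 pathway (24% of clearance) falls to 0.17× activity: 0.24 × 0.17 = 0.0408.
CYP2E1 (22%) and the residual 54% are unaffected.
Relative clearance = 0.0408 + 0.22 + 0.54 = 0.8008.
With dosing unchanged, average steady-state concentration scales as 1/CL: 62.9 / 0.8008 = 78.5 ng/mL.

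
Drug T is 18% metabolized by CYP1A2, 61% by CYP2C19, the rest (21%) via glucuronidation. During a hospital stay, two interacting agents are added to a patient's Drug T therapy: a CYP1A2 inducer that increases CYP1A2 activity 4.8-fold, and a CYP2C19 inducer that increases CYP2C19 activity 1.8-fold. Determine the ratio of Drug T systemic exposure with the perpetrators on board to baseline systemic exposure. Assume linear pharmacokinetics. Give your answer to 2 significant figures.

0.46

The CYP1A2 pathway (18% of clearance) is boosted to 4.8× activity: 0.18 × 4.8 = 0.864.
The CYP2C19 pathway (61% of clearance) increases to 1.8× activity: 0.61 × 1.8 = 1.098.
The remaining 21% of clearance is unaffected.
Relative clearance = 0.864 + 1.098 + 0.21 = 2.172.
Systemic exposure ∝ 1/CL: fold-change = 1 / 2.172 = 0.46.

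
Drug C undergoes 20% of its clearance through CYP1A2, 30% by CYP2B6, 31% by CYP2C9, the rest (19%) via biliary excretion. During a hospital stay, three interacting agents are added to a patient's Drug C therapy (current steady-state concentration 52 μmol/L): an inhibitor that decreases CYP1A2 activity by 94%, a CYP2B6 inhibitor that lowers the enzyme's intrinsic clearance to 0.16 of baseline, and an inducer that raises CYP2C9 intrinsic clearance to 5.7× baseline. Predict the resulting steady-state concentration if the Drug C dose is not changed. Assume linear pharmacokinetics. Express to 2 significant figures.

26 μmol/L

CYP1A2: 0.2 × 0.06 = 0.012
CYP2B6: 0.3 × 0.16 = 0.048
CYP2C9: 0.31 × 5.7 = 1.767
Other: 0.19 (unchanged)
New clearance relative to baseline: 0.012 + 0.048 + 1.767 + 0.19 = 2.017.
Steady-state concentration ∝ 1/CL: new value = 52 / 2.017 = 26 μmol/L.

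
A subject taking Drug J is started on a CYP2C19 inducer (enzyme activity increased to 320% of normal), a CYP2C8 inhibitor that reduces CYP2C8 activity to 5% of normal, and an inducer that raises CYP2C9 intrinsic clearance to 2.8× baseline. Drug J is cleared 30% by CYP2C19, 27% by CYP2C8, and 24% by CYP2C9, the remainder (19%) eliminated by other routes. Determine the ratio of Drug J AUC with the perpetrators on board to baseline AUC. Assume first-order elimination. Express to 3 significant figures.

0.545

The CYP2C19 pathway (30% of clearance) rises to 3.2× activity: 0.3 × 3.2 = 0.96.
The CYP2C8 pathway (27% of clearance) drops to 0.05× activity: 0.27 × 0.05 = 0.0135.
The CYP2C9 pathway (24% of clearance) rises to 2.8× activity: 0.24 × 2.8 = 0.672.
Non-CYP routes (19%) are unchanged.
New clearance relative to baseline: 0.96 + 0.0135 + 0.672 + 0.19 = 1.8355.
Because AUC varies inversely with clearance, the combined effect is 1 / 1.8355 = 0.545.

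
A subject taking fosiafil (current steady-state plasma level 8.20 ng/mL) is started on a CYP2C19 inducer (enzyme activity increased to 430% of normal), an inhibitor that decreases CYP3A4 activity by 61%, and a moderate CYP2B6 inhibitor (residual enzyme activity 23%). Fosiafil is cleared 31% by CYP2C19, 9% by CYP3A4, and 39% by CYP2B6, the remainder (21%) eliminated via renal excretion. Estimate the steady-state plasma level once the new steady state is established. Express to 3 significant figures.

CYP2C19: 0.31 × 4.3 = 1.333
CYP3A4: 0.09 × 0.39 = 0.0351
CYP2B6: 0.39 × 0.23 = 0.0897
Other: 0.21 (unchanged)
New clearance relative to baseline: 1.333 + 0.0351 + 0.0897 + 0.21 = 1.6678.
Steady-state plasma level ∝ 1/CL: new value = 8.20 / 1.6678 = 4.92 ng/mL.

4.92 ng/mL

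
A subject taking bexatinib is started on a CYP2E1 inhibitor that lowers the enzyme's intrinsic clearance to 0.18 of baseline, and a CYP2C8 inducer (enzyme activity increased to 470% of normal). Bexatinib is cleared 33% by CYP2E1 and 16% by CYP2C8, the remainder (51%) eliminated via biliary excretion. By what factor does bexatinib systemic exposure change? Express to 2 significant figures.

The CYP2E1 pathway (33% of clearance) drops to 0.18× activity: 0.33 × 0.18 = 0.0594.
The CYP2C8 pathway (16% of clearance) is boosted to 4.7× activity: 0.16 × 4.7 = 0.752.
Non-CYP routes (51%) are unchanged.
CL_new/CL_old = 0.0594 + 0.752 + 0.51 = 1.3214.
Net systemic exposure ratio = 1 / 1.3214 = 0.76.

0.76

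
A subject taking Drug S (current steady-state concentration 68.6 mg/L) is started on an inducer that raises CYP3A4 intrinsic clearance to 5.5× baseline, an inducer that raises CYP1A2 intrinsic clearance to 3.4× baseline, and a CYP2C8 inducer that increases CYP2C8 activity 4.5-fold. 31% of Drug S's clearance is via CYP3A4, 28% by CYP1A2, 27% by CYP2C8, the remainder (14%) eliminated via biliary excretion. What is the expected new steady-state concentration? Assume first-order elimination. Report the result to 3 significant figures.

The CYP3A4 pathway (31% of clearance) increases to 5.5× activity: 0.31 × 5.5 = 1.705.
The CYP1A2 pathway (28% of clearance) increases to 3.4× activity: 0.28 × 3.4 = 0.952.
The CYP2C8 pathway (27% of clearance) is boosted to 4.5× activity: 0.27 × 4.5 = 1.215.
The remaining 14% of clearance is unaffected.
New clearance relative to baseline: 1.705 + 0.952 + 1.215 + 0.14 = 4.012.
Dividing the baseline by the relative clearance: 68.6 / 4.012 = 17.1 mg/L.

17.1 mg/L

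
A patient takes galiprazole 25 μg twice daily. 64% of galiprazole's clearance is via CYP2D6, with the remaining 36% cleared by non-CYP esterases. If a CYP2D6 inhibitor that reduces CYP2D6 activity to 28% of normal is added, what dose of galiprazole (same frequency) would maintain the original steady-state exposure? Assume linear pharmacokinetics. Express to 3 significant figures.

The CYP2D6 pathway (64% of clearance) falls to 0.28× activity: 0.64 × 0.28 = 0.1792.
The remaining 36% of clearance is unaffected.
New clearance relative to baseline: 0.1792 + 0.36 = 0.5392.
To maintain the same steady-state level, dose must scale with clearance: new dose = 25 × 0.5392 = 13.5 μg.

13.5 μg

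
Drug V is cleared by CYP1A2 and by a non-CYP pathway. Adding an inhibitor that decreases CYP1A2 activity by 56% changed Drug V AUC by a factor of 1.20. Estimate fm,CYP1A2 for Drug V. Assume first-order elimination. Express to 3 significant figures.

Let x = fm,CYP1A2. Because AUC ∝ 1/CL, relative clearance fell to 1/1.20 = 0.8333.
Only the CYP1A2 route changed, so 0.8333 = x·0.44 + (1 − x), giving x = 0.298.

0.298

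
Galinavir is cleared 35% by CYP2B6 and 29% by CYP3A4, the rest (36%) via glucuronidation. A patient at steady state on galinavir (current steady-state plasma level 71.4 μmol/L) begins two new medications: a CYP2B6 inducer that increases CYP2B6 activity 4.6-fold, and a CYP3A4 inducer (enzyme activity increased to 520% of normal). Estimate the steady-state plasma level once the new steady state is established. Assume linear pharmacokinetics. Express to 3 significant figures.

20.5 μmol/L

The CYP2B6 pathway (35% of clearance) is boosted to 4.6× activity: 0.35 × 4.6 = 1.61.
The CYP3A4 pathway (29% of clearance) is boosted to 5.2× activity: 0.29 × 5.2 = 1.508.
The remaining 36% of clearance is unaffected.
Relative clearance = 1.61 + 1.508 + 0.36 = 3.478.
Dividing the baseline by the relative clearance: 71.4 / 3.478 = 20.5 μmol/L.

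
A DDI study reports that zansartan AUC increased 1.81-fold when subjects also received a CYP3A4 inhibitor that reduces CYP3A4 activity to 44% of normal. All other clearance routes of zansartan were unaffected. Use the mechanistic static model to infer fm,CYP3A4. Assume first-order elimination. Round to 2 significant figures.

0.80

CL'/CL = 1 / 1.81 = 0.5525
0.44·fm + (1 − fm) = 0.5525
fm = (0.5525 − 1) / (0.44 − 1) = 0.80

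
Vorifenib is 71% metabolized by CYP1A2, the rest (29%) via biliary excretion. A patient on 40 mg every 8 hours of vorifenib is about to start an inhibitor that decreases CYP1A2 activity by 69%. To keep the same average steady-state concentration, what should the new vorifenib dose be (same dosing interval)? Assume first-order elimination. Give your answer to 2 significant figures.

20 mg

The CYP1A2 pathway (71% of clearance) drops to 0.31× activity: 0.71 × 0.31 = 0.2201.
The remaining 29% of clearance is unaffected.
New clearance relative to baseline: 0.2201 + 0.29 = 0.5101.
Exposure is unchanged when dose changes in proportion to clearance. New dose = 40 mg × 0.5101 = 20 mg.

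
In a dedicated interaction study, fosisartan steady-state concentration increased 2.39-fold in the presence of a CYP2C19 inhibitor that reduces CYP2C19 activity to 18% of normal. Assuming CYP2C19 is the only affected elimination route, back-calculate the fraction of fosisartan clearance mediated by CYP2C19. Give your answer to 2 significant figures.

0.71

Let fm be the CYP2C19 fraction. New clearance relative to baseline = fm × 0.18 + (1 − fm).
Steady-state concentration ratio = 1 / (new CL fraction), so new CL fraction = 1 / 2.39 = 0.4184.
fm × 0.18 + 1 − fm = 0.4184  ⇒  fm × (0.18 − 1) = −0.5816  ⇒  fm = 0.71.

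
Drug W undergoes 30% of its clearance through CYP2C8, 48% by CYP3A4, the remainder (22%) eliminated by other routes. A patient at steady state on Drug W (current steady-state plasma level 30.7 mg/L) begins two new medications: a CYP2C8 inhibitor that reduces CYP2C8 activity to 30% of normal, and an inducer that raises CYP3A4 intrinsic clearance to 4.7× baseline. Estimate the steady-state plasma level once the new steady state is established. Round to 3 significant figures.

The CYP2C8 pathway (30% of clearance) drops to 0.3× activity: 0.3 × 0.3 = 0.09.
The CYP3A4 pathway (48% of clearance) increases to 4.7× activity: 0.48 × 4.7 = 2.256.
The remaining 22% of clearance is unaffected.
New clearance relative to baseline: 0.09 + 2.256 + 0.22 = 2.566.
New steady-state plasma level = 30.7 / 2.566 = 12.0 mg/L (concentration scales inversely with clearance).

12.0 mg/L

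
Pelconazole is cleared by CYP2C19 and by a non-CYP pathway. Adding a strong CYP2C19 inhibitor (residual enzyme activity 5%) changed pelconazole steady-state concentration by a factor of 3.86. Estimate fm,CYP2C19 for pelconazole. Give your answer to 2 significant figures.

Let x = fm,CYP2C19. Because steady-state concentration ∝ 1/CL, relative clearance fell to 1/3.86 = 0.2591.
Only the CYP2C19 route changed, so 0.2591 = x·0.05 + (1 − x), giving x = 0.78.

0.78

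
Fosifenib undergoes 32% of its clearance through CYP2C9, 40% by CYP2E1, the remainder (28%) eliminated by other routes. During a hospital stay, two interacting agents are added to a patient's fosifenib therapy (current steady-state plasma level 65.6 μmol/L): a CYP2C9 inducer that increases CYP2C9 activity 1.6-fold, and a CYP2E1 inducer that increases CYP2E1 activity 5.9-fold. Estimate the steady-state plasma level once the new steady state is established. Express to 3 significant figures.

CYP2C9: 0.32 × 1.6 = 0.512
CYP2E1: 0.4 × 5.9 = 2.36
Other: 0.28 (unchanged)
New clearance relative to baseline: 0.512 + 2.36 + 0.28 = 3.152.
New steady-state plasma level = 65.6 / 3.152 = 20.8 μmol/L (concentration scales inversely with clearance).

20.8 μmol/L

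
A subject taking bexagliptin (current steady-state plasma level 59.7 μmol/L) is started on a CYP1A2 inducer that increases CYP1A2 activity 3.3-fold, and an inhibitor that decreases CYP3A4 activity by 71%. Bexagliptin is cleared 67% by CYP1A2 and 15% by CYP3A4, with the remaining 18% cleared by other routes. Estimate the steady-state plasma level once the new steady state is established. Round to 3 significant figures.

24.5 μmol/L

The CYP1A2 pathway (67% of clearance) rises to 3.3× activity: 0.67 × 3.3 = 2.211.
The CYP3A4 pathway (15% of clearance) falls to 0.29× activity: 0.15 × 0.29 = 0.0435.
The remaining 18% of clearance is unaffected.
CL_new/CL_old = 2.211 + 0.0435 + 0.18 = 2.4345.
Dividing the baseline by the relative clearance: 59.7 / 2.4345 = 24.5 μmol/L.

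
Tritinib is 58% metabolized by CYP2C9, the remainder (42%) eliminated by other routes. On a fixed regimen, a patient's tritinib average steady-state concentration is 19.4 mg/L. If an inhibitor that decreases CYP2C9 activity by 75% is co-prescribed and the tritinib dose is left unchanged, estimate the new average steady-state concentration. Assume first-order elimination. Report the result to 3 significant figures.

The CYP2C9 pathway (58% of clearance) drops to 0.25× activity: 0.58 × 0.25 = 0.145.
Non-CYP routes (42%) are unchanged.
Relative clearance = 0.145 + 0.42 = 0.565.
With dosing unchanged, average steady-state concentration scales as 1/CL: 19.4 / 0.565 = 34.3 mg/L.

34.3 mg/L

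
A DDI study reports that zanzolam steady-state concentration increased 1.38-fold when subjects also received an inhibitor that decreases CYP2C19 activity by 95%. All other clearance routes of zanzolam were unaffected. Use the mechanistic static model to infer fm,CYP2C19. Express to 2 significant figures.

0.29

Let x = fm,CYP2C19. Because steady-state concentration ∝ 1/CL, relative clearance fell to 1/1.38 = 0.7246.
Setting x·0.05 + (1 − x) = 0.7246 and solving: x = (0.7246 − 1)/(0.05 − 1) = 0.29.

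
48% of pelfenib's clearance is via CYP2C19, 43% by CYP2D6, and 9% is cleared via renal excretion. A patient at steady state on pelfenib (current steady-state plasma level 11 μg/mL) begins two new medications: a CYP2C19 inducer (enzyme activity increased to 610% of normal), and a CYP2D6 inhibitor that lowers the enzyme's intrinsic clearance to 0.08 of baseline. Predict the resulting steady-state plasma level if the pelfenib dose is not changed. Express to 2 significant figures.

3.6 μg/mL

The CYP2C19 pathway (48% of clearance) rises to 6.1× activity: 0.48 × 6.1 = 2.928.
The CYP2D6 pathway (43% of clearance) falls to 0.08× activity: 0.43 × 0.08 = 0.0344.
The remaining 9% of clearance is unaffected.
Relative clearance = 2.928 + 0.0344 + 0.09 = 3.0524.
Dividing the baseline by the relative clearance: 11 / 3.0524 = 3.6 μg/mL.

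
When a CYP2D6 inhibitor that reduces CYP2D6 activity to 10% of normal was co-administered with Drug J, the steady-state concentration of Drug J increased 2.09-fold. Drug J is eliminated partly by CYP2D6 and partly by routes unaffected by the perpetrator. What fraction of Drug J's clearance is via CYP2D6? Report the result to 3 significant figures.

0.579

Call the CYP2D6 fraction fm. After the interaction, CL_new/CL_old = fm × 0.1 + (1 − fm).
Steady-state concentration ratio = 1 / (new CL fraction), so new CL fraction = 1 / 2.09 = 0.4785.
fm × 0.1 + 1 − fm = 0.4785  ⇒  fm × (0.1 − 1) = −0.5215  ⇒  fm = 0.579.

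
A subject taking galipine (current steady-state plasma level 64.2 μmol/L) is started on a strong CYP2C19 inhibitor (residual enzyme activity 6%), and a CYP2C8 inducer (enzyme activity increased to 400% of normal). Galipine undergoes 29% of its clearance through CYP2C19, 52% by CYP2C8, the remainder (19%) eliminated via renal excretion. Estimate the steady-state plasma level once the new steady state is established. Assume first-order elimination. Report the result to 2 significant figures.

CYP2C19: 0.29 × 0.06 = 0.0174
CYP2C8: 0.52 × 4 = 2.08
Other: 0.19 (unchanged)
CL_new/CL_old = 0.0174 + 2.08 + 0.19 = 2.2874.
Steady-state plasma level ∝ 1/CL: new value = 64.2 / 2.2874 = 28 μmol/L.

28 μmol/L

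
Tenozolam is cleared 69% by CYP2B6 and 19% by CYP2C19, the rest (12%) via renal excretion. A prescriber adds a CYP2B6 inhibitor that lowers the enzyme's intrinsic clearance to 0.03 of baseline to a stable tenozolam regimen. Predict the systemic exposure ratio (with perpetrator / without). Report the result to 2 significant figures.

The CYP2B6 pathway (69% of clearance) is reduced to 0.03× activity: 0.69 × 0.03 = 0.0207.
CYP2C19 (19%) and the residual 12% are unaffected.
New clearance relative to baseline: 0.0207 + 0.19 + 0.12 = 0.3307.
Since systemic exposure ∝ 1/CL, the ratio is 1 / 0.3307 = 3.0.

3.0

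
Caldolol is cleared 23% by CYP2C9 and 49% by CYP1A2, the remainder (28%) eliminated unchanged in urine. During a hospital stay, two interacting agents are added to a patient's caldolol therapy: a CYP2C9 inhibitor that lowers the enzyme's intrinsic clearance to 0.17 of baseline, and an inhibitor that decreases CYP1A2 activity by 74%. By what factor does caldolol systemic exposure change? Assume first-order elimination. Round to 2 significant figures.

The CYP2C9 pathway (23% of clearance) falls to 0.17× activity: 0.23 × 0.17 = 0.0391.
The CYP1A2 pathway (49% of clearance) drops to 0.26× activity: 0.49 × 0.26 = 0.1274.
Non-CYP routes (28%) are unchanged.
New clearance relative to baseline: 0.0391 + 0.1274 + 0.28 = 0.4465.
Net systemic exposure ratio = 1 / 0.4465 = 2.2.

2.2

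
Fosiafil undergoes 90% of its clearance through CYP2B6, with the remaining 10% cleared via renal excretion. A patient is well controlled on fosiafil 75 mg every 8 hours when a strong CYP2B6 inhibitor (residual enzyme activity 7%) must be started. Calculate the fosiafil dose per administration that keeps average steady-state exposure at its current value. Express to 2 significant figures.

CYP2B6: 0.9 × 0.07 = 0.063
Other: 0.1 (unchanged)
New clearance relative to baseline: 0.063 + 0.1 = 0.163.
Css,avg = (dose rate)/CL, so holding Css fixed requires dose ∝ CL: 75 × 0.163 = 12 mg.

12 mg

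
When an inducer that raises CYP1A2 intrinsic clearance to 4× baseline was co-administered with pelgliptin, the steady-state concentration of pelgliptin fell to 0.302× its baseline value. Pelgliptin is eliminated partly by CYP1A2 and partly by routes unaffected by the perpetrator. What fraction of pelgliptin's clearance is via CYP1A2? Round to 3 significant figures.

CL'/CL = 1 / 0.302 = 3.311
4·fm + (1 − fm) = 3.311
fm = (3.311 − 1) / (4 − 1) = 0.770

0.770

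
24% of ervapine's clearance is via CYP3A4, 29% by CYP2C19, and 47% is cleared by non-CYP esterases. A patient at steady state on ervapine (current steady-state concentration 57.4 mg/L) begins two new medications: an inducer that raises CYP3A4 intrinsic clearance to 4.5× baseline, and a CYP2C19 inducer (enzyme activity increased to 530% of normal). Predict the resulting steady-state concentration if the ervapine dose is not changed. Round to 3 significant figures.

The CYP3A4 pathway (24% of clearance) increases to 4.5× activity: 0.24 × 4.5 = 1.08.
The CYP2C19 pathway (29% of clearance) rises to 5.3× activity: 0.29 × 5.3 = 1.537.
Non-CYP routes (47%) are unchanged.
Relative clearance = 1.08 + 1.537 + 0.47 = 3.087.
New steady-state concentration = 57.4 / 3.087 = 18.6 mg/L (concentration scales inversely with clearance).

18.6 mg/L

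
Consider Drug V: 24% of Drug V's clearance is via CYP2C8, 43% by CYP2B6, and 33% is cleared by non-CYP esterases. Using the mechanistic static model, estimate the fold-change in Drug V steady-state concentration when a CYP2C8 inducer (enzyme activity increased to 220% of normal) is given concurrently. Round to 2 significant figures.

0.78

The CYP2C8 pathway (24% of clearance) rises to 2.2× activity: 0.24 × 2.2 = 0.528.
CYP2B6 (43%) and the residual 33% are unaffected.
New clearance relative to baseline: 0.528 + 0.43 + 0.33 = 1.288.
Steady-state concentration ratio = CL_old/CL_new = 1 / 1.288 = 0.78.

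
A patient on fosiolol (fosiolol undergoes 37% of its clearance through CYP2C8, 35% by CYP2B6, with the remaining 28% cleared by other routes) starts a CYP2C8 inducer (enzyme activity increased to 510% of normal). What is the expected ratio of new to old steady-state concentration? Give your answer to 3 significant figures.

0.397

The CYP2C8 pathway (37% of clearance) rises to 5.1× activity: 0.37 × 5.1 = 1.887.
CYP2B6 (35%) and the residual 28% are unaffected.
Relative clearance = 1.887 + 0.35 + 0.28 = 2.517.
Steady-state concentration ratio = CL_old/CL_new = 1 / 2.517 = 0.397.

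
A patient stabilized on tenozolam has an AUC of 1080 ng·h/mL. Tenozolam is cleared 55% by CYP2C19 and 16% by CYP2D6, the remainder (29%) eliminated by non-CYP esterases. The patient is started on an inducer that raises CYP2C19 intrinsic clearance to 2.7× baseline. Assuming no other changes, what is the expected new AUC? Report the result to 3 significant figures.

558 ng·h/mL

CYP2C19: 0.55 × 2.7 = 1.485
CYP2D6: 0.16 (unchanged)
Other: 0.29 (unchanged)
CL_new/CL_old = 1.485 + 0.16 + 0.29 = 1.935.
With dosing unchanged, AUC scales as 1/CL: 1080 / 1.935 = 558 ng·h/mL.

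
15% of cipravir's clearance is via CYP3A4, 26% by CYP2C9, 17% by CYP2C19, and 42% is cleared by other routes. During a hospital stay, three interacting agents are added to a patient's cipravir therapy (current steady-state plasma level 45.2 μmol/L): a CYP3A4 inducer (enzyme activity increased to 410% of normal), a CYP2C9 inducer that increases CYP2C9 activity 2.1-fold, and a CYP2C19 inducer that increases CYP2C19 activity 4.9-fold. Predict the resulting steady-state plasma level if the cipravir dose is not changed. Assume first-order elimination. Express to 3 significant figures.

18.7 μmol/L

The CYP3A4 pathway (15% of clearance) is boosted to 4.1× activity: 0.15 × 4.1 = 0.615.
The CYP2C9 pathway (26% of clearance) increases to 2.1× activity: 0.26 × 2.1 = 0.546.
The CYP2C19 pathway (17% of clearance) is boosted to 4.9× activity: 0.17 × 4.9 = 0.833.
Non-CYP routes (42%) are unchanged.
Relative clearance = 0.615 + 0.546 + 0.833 + 0.42 = 2.414.
Dividing the baseline by the relative clearance: 45.2 / 2.414 = 18.7 μmol/L.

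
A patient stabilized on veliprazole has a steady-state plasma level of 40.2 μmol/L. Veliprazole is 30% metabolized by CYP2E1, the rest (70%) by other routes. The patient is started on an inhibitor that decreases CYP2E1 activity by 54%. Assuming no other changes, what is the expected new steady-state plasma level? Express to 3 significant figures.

The CYP2E1 pathway (30% of clearance) falls to 0.46× activity: 0.3 × 0.46 = 0.138.
Non-CYP routes (70%) are unchanged.
CL_new/CL_old = 0.138 + 0.7 = 0.838.
Steady-state plasma level ∝ 1/CL, so new value = 40.2 / 0.838 = 48.0 μmol/L.

48.0 μmol/L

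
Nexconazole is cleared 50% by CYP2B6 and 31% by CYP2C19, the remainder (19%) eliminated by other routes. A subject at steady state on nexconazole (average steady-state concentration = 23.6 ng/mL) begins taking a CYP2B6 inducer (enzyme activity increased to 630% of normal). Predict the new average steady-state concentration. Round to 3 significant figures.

The CYP2B6 pathway (50% of clearance) rises to 6.3× activity: 0.5 × 6.3 = 3.15.
CYP2C19 (31%) and the residual 19% are unaffected.
New clearance relative to baseline: 3.15 + 0.31 + 0.19 = 3.65.
Average steady-state concentration ∝ 1/CL, so new value = 23.6 / 3.65 = 6.47 ng/mL.

6.47 ng/mL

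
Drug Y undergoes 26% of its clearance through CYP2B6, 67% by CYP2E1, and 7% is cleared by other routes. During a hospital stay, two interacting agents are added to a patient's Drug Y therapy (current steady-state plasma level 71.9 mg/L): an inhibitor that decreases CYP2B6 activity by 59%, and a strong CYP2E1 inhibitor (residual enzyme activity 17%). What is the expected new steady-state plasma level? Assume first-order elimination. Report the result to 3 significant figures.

248 mg/L

The CYP2B6 pathway (26% of clearance) drops to 0.41× activity: 0.26 × 0.41 = 0.1066.
The CYP2E1 pathway (67% of clearance) is reduced to 0.17× activity: 0.67 × 0.17 = 0.1139.
The remaining 7% of clearance is unaffected.
New clearance relative to baseline: 0.1066 + 0.1139 + 0.07 = 0.2905.
Steady-state plasma level ∝ 1/CL: new value = 71.9 / 0.2905 = 248 mg/L.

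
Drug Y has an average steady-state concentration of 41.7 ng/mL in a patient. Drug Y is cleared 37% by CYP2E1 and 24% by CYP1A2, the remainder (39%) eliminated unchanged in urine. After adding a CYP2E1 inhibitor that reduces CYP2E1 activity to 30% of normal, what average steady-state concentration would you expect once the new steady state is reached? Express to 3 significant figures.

56.3 ng/mL

The CYP2E1 pathway (37% of clearance) is reduced to 0.3× activity: 0.37 × 0.3 = 0.111.
CYP1A2 (24%) and the residual 39% are unaffected.
New clearance relative to baseline: 0.111 + 0.24 + 0.39 = 0.741.
New average steady-state concentration = baseline ÷ relative clearance = 41.7 / 0.741 = 56.3 ng/mL.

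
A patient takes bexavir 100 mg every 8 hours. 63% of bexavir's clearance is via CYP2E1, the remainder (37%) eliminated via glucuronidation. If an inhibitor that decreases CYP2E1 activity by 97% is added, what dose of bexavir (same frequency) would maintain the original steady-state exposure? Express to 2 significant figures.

39 mg

CYP2E1: 0.63 × 0.03 = 0.0189
Other: 0.37 (unchanged)
Relative clearance = 0.0189 + 0.37 = 0.3889.
Css,avg = (dose rate)/CL, so holding Css fixed requires dose ∝ CL: 100 × 0.3889 = 39 mg.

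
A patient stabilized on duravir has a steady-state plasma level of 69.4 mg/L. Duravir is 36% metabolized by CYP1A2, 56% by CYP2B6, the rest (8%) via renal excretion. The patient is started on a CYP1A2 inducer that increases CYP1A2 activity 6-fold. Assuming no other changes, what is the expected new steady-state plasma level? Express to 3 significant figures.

CYP1A2: 0.36 × 6 = 2.16
CYP2B6: 0.56 (unchanged)
Other: 0.08 (unchanged)
CL_new/CL_old = 2.16 + 0.56 + 0.08 = 2.8.
New steady-state plasma level = baseline ÷ relative clearance = 69.4 / 2.8 = 24.8 mg/L.

24.8 mg/L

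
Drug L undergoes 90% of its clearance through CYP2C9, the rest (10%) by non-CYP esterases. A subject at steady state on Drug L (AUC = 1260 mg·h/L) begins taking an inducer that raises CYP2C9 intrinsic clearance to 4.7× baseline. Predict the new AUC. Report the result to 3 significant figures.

The CYP2C9 pathway (90% of clearance) increases to 4.7× activity: 0.9 × 4.7 = 4.23.
Non-CYP routes (10%) are unchanged.
CL_new/CL_old = 4.23 + 0.1 = 4.33.
AUC ∝ 1/CL, so new value = 1260 / 4.33 = 291 mg·h/L.

291 mg·h/L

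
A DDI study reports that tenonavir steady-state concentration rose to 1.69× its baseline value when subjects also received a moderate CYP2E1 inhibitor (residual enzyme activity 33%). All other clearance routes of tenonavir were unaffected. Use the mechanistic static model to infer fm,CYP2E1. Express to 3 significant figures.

Call the CYP2E1 fraction fm. After the interaction, CL_new/CL_old = fm × 0.33 + (1 − fm).
Steady-state concentration ratio = 1 / (new CL fraction), so new CL fraction = 1 / 1.69 = 0.5917.
fm × 0.33 + 1 − fm = 0.5917  ⇒  fm × (0.33 − 1) = −0.4083  ⇒  fm = 0.609.

0.609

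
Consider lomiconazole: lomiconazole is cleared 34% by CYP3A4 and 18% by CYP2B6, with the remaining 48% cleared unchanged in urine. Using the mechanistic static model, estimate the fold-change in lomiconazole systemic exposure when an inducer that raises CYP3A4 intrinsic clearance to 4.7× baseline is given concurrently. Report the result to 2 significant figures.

0.44

The CYP3A4 pathway (34% of clearance) increases to 4.7× activity: 0.34 × 4.7 = 1.598.
CYP2B6 (18%) and the residual 48% are unaffected.
CL_new/CL_old = 1.598 + 0.18 + 0.48 = 2.258.
Systemic exposure ratio = CL_old/CL_new = 1 / 2.258 = 0.44.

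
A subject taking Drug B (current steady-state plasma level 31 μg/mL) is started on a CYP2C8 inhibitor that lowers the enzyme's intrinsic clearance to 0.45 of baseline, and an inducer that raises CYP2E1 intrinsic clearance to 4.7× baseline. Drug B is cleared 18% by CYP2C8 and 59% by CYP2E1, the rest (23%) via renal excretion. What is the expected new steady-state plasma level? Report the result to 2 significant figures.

10 μg/mL

CYP2C8: 0.18 × 0.45 = 0.081
CYP2E1: 0.59 × 4.7 = 2.773
Other: 0.23 (unchanged)
New clearance relative to baseline: 0.081 + 2.773 + 0.23 = 3.084.
New steady-state plasma level = 31 / 3.084 = 10 μg/mL (concentration scales inversely with clearance).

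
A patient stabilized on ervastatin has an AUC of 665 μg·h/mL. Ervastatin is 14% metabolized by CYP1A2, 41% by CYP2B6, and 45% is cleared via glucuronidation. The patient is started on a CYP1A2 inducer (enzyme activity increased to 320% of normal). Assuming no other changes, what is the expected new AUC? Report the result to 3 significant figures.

508 μg·h/mL

The CYP1A2 pathway (14% of clearance) is boosted to 3.2× activity: 0.14 × 3.2 = 0.448.
CYP2B6 (41%) and the residual 45% are unaffected.
New clearance relative to baseline: 0.448 + 0.41 + 0.45 = 1.308.
With dosing unchanged, AUC scales as 1/CL: 665 / 1.308 = 508 μg·h/mL.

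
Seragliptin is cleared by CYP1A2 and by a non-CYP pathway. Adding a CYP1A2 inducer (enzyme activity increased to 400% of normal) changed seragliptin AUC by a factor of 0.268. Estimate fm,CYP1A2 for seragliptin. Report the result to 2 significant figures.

CL'/CL = 1 / 0.268 = 3.731
4·fm + (1 − fm) = 3.731
fm = (3.731 − 1) / (4 − 1) = 0.91

0.91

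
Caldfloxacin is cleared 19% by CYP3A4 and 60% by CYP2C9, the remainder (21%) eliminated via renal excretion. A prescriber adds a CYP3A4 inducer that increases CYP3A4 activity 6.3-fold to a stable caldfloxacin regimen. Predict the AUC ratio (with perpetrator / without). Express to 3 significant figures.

The CYP3A4 pathway (19% of clearance) rises to 6.3× activity: 0.19 × 6.3 = 1.197.
CYP2C9 (60%) and the residual 21% are unaffected.
New clearance relative to baseline: 1.197 + 0.6 + 0.21 = 2.007.
Since AUC ∝ 1/CL, the ratio is 1 / 2.007 = 0.498.

0.498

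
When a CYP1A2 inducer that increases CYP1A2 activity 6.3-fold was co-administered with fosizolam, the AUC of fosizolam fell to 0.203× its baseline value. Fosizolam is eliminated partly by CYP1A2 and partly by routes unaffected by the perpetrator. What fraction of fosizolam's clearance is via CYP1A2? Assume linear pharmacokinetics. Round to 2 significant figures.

0.74

Write x for the fraction cleared via CYP1A2. The observed AUC change means clearance rose to 1/0.203 = 4.926 of baseline.
Only the CYP1A2 route changed, so 4.926 = x·6.3 + (1 − x), giving x = 0.74.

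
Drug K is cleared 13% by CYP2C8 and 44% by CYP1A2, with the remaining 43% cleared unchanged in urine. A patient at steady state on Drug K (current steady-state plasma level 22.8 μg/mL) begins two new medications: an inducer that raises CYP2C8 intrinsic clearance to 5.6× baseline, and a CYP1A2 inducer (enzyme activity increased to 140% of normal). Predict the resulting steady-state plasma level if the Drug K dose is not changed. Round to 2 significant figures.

13 μg/mL

The CYP2C8 pathway (13% of clearance) increases to 5.6× activity: 0.13 × 5.6 = 0.728.
The CYP1A2 pathway (44% of clearance) increases to 1.4× activity: 0.44 × 1.4 = 0.616.
Non-CYP routes (43%) are unchanged.
CL_new/CL_old = 0.728 + 0.616 + 0.43 = 1.774.
Steady-state plasma level ∝ 1/CL: new value = 22.8 / 1.774 = 13 μg/mL.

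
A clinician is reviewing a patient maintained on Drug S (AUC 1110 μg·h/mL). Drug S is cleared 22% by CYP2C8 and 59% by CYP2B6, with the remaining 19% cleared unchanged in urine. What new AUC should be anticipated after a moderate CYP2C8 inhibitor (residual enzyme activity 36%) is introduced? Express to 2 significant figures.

1.3 × 10³ μg·h/mL

The CYP2C8 pathway (22% of clearance) falls to 0.36× activity: 0.22 × 0.36 = 0.0792.
CYP2B6 (59%) and the residual 19% are unaffected.
Relative clearance = 0.0792 + 0.59 + 0.19 = 0.8592.
AUC ∝ 1/CL, so new value = 1110 / 0.8592 = 1.3 × 10³ μg·h/mL.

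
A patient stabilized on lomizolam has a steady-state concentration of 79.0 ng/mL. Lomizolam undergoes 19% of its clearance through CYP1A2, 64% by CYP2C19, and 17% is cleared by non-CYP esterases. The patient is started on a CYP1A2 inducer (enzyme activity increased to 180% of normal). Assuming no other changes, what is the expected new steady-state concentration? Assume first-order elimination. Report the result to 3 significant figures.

68.6 ng/mL

The CYP1A2 pathway (19% of clearance) increases to 1.8× activity: 0.19 × 1.8 = 0.342.
CYP2C19 (64%) and the residual 17% are unaffected.
New clearance relative to baseline: 0.342 + 0.64 + 0.17 = 1.152.
New steady-state concentration = baseline ÷ relative clearance = 79.0 / 1.152 = 68.6 ng/mL.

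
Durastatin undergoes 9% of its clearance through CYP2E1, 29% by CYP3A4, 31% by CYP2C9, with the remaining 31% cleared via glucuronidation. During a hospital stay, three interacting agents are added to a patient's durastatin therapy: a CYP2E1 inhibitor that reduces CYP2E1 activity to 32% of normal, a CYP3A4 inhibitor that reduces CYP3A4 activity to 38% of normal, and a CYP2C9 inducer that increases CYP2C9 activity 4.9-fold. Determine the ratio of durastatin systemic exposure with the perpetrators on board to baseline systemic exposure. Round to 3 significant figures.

The CYP2E1 pathway (9% of clearance) is reduced to 0.32× activity: 0.09 × 0.32 = 0.0288.
The CYP3A4 pathway (29% of clearance) falls to 0.38× activity: 0.29 × 0.38 = 0.1102.
The CYP2C9 pathway (31% of clearance) rises to 4.9× activity: 0.31 × 4.9 = 1.519.
Non-CYP routes (31%) are unchanged.
CL_new/CL_old = 0.0288 + 0.1102 + 1.519 + 0.31 = 1.968.
Net systemic exposure ratio = 1 / 1.968 = 0.508.

0.508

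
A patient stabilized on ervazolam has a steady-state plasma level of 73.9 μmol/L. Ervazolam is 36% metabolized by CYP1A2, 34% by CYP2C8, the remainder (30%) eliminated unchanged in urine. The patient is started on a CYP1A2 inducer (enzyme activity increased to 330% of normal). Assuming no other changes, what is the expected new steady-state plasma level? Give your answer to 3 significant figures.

40.4 μmol/L

The CYP1A2 pathway (36% of clearance) rises to 3.3× activity: 0.36 × 3.3 = 1.188.
CYP2C8 (34%) and the residual 30% are unaffected.
Relative clearance = 1.188 + 0.34 + 0.3 = 1.828.
Steady-state plasma level ∝ 1/CL, so new value = 73.9 / 1.828 = 40.4 μmol/L.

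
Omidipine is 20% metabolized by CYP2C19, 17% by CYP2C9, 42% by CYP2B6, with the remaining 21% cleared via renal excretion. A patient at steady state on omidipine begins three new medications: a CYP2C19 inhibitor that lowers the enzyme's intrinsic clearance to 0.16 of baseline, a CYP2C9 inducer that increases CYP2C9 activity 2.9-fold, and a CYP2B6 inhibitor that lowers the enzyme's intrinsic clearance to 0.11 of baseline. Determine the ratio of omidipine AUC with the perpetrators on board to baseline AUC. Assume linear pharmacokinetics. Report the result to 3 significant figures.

1.28

The CYP2C19 pathway (20% of clearance) is reduced to 0.16× activity: 0.2 × 0.16 = 0.032.
The CYP2C9 pathway (17% of clearance) increases to 2.9× activity: 0.17 × 2.9 = 0.493.
The CYP2B6 pathway (42% of clearance) falls to 0.11× activity: 0.42 × 0.11 = 0.0462.
The remaining 21% of clearance is unaffected.
Relative clearance = 0.032 + 0.493 + 0.0462 + 0.21 = 0.7812.
Because AUC varies inversely with clearance, the combined effect is 1 / 0.7812 = 1.28.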